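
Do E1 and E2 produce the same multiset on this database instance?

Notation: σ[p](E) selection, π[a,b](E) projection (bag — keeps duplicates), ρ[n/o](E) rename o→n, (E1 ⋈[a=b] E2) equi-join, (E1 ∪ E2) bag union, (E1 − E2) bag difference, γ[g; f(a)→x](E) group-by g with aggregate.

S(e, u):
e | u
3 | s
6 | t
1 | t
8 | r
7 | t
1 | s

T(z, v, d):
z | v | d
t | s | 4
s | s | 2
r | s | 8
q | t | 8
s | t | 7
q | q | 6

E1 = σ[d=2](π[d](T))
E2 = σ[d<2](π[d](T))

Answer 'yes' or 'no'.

E1 row counts bottom-up:
  T → 6
  π[d](T) → 6
  σ[d=2](π[d](T)) → 1
E2 row counts bottom-up:
  T → 6
  π[d](T) → 6
  σ[d<2](π[d](T)) → 0

E1 result:
d
2
E2 result:
d
(0 rows)
Witness: (2,) appears 1× in E1 but 0× in E2.

no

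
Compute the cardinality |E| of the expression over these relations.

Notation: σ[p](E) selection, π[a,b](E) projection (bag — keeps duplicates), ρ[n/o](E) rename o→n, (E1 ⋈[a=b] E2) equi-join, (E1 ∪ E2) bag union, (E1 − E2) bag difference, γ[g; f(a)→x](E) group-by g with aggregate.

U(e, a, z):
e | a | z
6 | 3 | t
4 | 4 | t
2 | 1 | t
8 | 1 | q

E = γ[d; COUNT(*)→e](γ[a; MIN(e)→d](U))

Subexpression sizes:
  U → 4
  γ[a; MIN(e)→d](U) → 3
  γ[d; COUNT(*)→e](γ[a; MIN(e)→d](U)) → 3

|E| = 3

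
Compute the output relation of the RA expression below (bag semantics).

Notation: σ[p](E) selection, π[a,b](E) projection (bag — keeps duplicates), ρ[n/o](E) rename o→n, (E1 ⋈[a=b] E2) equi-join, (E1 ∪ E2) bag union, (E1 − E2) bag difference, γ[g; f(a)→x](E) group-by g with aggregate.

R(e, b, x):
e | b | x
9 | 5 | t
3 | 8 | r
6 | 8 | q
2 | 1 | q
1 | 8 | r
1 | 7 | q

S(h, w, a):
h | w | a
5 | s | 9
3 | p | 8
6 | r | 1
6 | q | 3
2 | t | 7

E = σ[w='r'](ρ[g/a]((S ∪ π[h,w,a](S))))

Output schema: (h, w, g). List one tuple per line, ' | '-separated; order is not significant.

Stepwise |·|:
  S → 5
  S → 5
  π[h,w,a](S) → 5
  (S ∪ π[h,w,a](S)) → 10
  ρ[g/a]((S ∪ π[h,w,a](S))) → 10
  σ[w='r'](ρ[g/a]((S ∪ π[h,w,a](S)))) → 2

== RESULT ==
h | w | g
6 | r | 1
6 | r | 1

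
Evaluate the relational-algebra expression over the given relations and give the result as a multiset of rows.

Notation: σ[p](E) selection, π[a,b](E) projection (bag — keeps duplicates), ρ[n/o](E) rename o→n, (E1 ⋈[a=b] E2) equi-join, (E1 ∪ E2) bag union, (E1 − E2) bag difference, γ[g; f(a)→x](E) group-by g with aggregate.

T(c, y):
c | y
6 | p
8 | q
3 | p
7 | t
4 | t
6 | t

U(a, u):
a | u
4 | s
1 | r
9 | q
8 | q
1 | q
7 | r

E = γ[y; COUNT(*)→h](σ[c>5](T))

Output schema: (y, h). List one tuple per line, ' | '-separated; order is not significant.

Row counts bottom-up:
  T → 6
  σ[c>5](T) → 4
  γ[y; COUNT(*)→h](σ[c>5](T)) → 3

== RESULT ==
y | h
p | 1
q | 1
t | 2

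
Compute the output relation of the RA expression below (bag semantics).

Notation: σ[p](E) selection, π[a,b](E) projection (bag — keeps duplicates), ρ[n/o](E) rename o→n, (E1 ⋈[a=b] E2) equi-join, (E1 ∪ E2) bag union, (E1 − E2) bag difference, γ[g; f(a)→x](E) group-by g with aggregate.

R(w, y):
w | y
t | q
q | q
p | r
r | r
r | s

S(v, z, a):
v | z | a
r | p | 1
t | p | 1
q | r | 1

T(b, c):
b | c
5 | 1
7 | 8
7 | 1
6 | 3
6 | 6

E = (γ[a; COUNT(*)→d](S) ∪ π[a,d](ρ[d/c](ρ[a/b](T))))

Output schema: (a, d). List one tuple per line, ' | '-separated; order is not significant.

Per-node cardinality:
  S → 3
  γ[a; COUNT(*)→d](S) → 1
  T → 5
  ρ[a/b](T) → 5
  ρ[d/c](ρ[a/b](T)) → 5
  π[a,d](ρ[d/c](ρ[a/b](T))) → 5
  (γ[a; COUNT(*)→d](S) ∪ π[a,d](ρ[d/c](ρ[a/b](T)))) → 6

== RESULT ==
a | d
1 | 3
5 | 1
6 | 3
6 | 6
7 | 1
7 | 8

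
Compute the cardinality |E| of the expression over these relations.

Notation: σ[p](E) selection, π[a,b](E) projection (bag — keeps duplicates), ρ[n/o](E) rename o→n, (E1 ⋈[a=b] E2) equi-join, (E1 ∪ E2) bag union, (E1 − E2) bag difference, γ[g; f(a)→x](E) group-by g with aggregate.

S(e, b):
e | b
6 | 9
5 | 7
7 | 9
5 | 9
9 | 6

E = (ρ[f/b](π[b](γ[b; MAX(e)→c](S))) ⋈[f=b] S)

Stepwise |·|:
  S → 5
  γ[b; MAX(e)→c](S) → 3
  π[b](γ[b; MAX(e)→c](S)) → 3
  ρ[f/b](π[b](γ[b; MAX(e)→c](S))) → 3
  S → 5
  (ρ[f/b](π[b](γ[b; MAX(e)→c](S))) ⋈[f=b] S) → 5

|E| = 5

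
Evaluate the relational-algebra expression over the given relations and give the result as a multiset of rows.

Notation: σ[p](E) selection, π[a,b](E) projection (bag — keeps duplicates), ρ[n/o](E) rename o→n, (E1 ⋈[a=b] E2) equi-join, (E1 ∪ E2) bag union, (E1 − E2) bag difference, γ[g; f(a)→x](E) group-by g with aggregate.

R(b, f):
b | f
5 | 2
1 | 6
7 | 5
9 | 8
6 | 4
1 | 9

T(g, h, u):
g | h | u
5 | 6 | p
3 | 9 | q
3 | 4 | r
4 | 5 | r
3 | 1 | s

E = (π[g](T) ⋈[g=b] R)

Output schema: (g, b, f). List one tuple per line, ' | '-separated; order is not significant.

Stepwise |·|:
  T → 5
  π[g](T) → 5
  R → 6
  (π[g](T) ⋈[g=b] R) → 1

== RESULT ==
g | b | f
5 | 5 | 2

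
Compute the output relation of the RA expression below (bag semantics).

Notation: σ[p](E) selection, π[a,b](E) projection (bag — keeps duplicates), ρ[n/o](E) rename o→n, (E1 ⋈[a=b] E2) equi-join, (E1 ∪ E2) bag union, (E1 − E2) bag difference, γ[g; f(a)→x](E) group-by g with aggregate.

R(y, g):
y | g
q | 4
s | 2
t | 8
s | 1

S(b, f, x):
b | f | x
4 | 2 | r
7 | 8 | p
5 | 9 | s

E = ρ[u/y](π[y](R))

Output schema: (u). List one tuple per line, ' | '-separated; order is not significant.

Row counts bottom-up:
  R → 4
  π[y](R) → 4
  ρ[u/y](π[y](R)) → 4

== RESULT ==
u
q
s
s
t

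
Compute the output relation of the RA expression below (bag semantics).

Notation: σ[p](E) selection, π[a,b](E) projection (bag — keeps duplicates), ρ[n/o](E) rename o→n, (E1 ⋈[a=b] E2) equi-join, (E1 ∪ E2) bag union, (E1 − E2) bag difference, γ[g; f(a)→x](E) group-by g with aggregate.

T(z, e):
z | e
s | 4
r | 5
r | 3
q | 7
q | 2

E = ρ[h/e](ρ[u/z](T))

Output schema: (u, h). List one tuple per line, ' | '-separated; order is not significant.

Subexpression sizes:
  T → 5
  ρ[u/z](T) → 5
  ρ[h/e](ρ[u/z](T)) → 5

== RESULT ==
u | h
q | 2
q | 7
r | 3
r | 5
s | 4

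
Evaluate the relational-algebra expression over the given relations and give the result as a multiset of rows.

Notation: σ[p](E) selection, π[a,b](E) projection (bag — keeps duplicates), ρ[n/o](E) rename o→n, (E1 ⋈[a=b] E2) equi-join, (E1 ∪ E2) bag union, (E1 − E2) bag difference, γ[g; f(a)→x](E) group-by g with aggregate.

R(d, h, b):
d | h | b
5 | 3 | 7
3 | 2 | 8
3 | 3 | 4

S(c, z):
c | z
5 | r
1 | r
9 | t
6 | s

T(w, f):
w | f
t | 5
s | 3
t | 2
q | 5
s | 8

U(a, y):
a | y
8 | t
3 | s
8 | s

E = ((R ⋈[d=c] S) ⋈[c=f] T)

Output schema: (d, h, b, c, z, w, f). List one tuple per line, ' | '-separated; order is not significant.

Per-node cardinality:
  R → 3
  S → 4
  (R ⋈[d=c] S) → 1
  T → 5
  ((R ⋈[d=c] S) ⋈[c=f] T) → 2

== RESULT ==
d | h | b | c | z | w | f
5 | 3 | 7 | 5 | r | q | 5
5 | 3 | 7 | 5 | r | t | 5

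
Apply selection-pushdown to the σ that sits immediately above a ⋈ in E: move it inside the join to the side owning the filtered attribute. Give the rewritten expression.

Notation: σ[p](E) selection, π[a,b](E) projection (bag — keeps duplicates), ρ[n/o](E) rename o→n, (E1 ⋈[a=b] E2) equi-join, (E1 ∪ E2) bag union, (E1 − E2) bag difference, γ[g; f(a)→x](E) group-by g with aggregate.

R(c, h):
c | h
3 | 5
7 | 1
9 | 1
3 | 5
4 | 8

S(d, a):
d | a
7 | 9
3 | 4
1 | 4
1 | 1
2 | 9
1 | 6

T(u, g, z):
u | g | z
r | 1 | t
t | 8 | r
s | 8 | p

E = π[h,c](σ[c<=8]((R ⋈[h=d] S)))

σ filters on c, owned by the left side.
E' = π[h,c]((σ[c<=8](R) ⋈[h=d] S))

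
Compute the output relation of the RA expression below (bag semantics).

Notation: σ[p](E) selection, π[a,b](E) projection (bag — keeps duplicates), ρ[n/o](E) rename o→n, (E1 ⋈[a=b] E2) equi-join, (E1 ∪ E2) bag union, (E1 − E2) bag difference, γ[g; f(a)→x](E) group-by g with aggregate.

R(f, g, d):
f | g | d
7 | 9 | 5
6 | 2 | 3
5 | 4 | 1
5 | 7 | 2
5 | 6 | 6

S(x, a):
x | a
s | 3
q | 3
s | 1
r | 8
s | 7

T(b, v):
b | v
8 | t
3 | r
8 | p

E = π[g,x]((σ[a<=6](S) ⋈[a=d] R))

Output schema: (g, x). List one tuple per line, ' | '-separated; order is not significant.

Stepwise |·|:
  S → 5
  σ[a<=6](S) → 3
  R → 5
  (σ[a<=6](S) ⋈[a=d] R) → 3
  π[g,x]((σ[a<=6](S) ⋈[a=d] R)) → 3

== RESULT ==
g | x
2 | q
2 | s
4 | s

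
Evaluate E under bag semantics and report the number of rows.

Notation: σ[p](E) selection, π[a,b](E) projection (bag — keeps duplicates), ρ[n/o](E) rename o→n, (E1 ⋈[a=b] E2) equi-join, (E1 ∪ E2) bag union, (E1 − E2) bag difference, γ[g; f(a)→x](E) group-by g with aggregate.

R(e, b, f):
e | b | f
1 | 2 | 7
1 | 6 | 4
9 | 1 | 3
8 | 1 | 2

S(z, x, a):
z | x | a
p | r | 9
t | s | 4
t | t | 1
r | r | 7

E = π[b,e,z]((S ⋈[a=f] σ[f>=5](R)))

Row counts bottom-up:
  S → 4
  R → 4
  σ[f>=5](R) → 1
  (S ⋈[a=f] σ[f>=5](R)) → 1
  π[b,e,z]((S ⋈[a=f] σ[f>=5](R))) → 1

|E| = 1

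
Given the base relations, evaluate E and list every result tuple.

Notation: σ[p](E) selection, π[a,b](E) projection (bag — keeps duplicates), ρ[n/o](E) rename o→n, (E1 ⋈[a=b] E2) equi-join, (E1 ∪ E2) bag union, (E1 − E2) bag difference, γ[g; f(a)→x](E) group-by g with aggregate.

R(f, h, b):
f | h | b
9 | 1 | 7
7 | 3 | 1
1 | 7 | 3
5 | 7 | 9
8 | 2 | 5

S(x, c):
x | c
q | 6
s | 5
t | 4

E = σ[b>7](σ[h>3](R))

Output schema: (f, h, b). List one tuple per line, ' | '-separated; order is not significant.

Stepwise |·|:
  R → 5
  σ[h>3](R) → 2
  σ[b>7](σ[h>3](R)) → 1

== RESULT ==
f | h | b
5 | 7 | 9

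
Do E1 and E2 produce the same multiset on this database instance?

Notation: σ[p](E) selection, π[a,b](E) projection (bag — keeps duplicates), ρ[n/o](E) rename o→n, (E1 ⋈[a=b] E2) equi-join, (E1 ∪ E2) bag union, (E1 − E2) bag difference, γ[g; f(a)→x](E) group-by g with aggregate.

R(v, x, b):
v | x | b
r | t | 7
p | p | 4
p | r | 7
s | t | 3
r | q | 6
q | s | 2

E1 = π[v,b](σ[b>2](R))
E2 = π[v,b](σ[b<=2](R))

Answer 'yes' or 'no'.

E1 row counts bottom-up:
  R → 6
  σ[b>2](R) → 5
  π[v,b](σ[b>2](R)) → 5
E2 row counts bottom-up:
  R → 6
  σ[b<=2](R) → 1
  π[v,b](σ[b<=2](R)) → 1

E1 result:
v | b
p | 4
p | 7
r | 6
r | 7
s | 3
E2 result:
v | b
q | 2
Witness: ('s', 3) appears 1× in E1 but 0× in E2.

no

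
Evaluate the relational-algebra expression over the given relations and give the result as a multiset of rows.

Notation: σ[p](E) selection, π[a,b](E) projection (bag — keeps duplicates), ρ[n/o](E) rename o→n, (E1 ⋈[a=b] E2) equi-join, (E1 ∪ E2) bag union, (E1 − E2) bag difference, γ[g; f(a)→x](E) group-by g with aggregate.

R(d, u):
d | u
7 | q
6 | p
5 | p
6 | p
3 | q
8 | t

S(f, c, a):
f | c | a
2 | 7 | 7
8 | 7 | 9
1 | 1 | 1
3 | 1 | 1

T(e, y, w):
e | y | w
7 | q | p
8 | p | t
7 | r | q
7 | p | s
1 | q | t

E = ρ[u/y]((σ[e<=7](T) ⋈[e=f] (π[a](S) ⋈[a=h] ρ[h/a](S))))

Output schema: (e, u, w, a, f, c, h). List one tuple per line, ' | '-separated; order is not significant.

Subexpression sizes:
  T → 5
  σ[e<=7](T) → 4
  S → 4
  π[a](S) → 4
  S → 4
  ρ[h/a](S) → 4
  (π[a](S) ⋈[a=h] ρ[h/a](S)) → 6
  (σ[e<=7](T) ⋈[e=f] (π[a](S) ⋈[a=h] ρ[h/a](S))) → 2
  ρ[u/y]((σ[e<=7](T) ⋈[e=f] (π[a](S) ⋈[a=h] ρ[h/a](S)))) → 2

== RESULT ==
e | u | w | a | f | c | h
1 | q | t | 1 | 1 | 1 | 1
1 | q | t | 1 | 1 | 1 | 1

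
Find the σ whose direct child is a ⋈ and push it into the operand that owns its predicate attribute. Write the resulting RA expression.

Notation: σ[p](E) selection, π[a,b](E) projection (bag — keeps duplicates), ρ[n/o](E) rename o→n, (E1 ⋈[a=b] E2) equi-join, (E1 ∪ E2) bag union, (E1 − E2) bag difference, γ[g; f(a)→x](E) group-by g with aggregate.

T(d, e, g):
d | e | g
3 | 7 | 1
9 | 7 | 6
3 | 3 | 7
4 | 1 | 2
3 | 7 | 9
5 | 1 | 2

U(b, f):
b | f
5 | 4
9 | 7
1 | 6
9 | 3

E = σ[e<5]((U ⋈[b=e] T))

σ filters on e, owned by the right side.
E' = (U ⋈[b=e] σ[e<5](T))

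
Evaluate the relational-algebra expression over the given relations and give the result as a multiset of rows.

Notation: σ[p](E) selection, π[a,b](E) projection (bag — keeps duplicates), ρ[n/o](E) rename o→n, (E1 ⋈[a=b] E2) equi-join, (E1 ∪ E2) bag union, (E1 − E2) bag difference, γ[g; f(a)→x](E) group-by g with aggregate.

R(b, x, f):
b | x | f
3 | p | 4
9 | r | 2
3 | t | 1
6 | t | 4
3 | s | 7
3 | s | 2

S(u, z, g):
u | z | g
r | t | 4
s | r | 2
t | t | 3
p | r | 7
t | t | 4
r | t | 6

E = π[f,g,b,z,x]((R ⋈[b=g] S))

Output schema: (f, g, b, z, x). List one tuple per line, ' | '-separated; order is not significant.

Subexpression sizes:
  R → 6
  S → 6
  (R ⋈[b=g] S) → 5
  π[f,g,b,z,x]((R ⋈[b=g] S)) → 5

== RESULT ==
f | g | b | z | x
1 | 3 | 3 | t | t
2 | 3 | 3 | t | s
4 | 3 | 3 | t | p
4 | 6 | 6 | t | t
7 | 3 | 3 | t | s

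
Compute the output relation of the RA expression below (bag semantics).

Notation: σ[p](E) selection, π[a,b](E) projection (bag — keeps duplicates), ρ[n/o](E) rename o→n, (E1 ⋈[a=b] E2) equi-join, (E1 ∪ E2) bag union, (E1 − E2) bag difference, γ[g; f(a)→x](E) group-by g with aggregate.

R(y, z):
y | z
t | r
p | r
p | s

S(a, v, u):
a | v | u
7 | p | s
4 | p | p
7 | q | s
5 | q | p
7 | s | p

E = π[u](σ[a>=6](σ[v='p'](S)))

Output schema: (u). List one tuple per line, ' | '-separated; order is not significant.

Subexpression sizes:
  S → 5
  σ[v='p'](S) → 2
  σ[a>=6](σ[v='p'](S)) → 1
  π[u](σ[a>=6](σ[v='p'](S))) → 1

== RESULT ==
u
s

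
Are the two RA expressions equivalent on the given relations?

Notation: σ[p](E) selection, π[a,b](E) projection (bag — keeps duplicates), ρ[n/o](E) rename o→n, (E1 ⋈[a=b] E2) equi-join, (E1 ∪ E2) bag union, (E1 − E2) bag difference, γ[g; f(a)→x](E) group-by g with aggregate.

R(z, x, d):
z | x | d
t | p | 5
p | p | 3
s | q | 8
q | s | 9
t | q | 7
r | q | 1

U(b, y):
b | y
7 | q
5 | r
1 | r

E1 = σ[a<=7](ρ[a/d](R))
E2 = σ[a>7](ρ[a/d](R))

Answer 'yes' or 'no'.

E1 per-node cardinality:
  R → 6
  ρ[a/d](R) → 6
  σ[a<=7](ρ[a/d](R)) → 4
E2 per-node cardinality:
  R → 6
  ρ[a/d](R) → 6
  σ[a>7](ρ[a/d](R)) → 2

E1 result:
z | x | a
p | p | 3
r | q | 1
t | p | 5
t | q | 7
E2 result:
z | x | a
q | s | 9
s | q | 8
Witness: ('t', 'p', 5) appears 1× in E1 but 0× in E2.

no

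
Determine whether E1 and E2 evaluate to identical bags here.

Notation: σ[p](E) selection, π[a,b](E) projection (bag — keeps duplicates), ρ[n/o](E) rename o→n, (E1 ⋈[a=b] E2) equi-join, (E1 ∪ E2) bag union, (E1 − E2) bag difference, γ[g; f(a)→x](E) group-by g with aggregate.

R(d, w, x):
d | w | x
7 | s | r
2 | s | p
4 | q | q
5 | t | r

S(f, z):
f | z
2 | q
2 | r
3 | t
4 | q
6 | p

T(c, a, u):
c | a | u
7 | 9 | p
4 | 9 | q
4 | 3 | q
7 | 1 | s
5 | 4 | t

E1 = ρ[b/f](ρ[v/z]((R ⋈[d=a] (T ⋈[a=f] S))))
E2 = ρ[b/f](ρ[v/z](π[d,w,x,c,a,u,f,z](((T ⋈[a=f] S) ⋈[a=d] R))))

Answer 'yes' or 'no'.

E1 stepwise |·|:
  R → 4
  T → 5
  S → 5
  (T ⋈[a=f] S) → 2
  (R ⋈[d=a] (T ⋈[a=f] S)) → 1
  ρ[v/z]((R ⋈[d=a] (T ⋈[a=f] S))) → 1
  ρ[b/f](ρ[v/z]((R ⋈[d=a] (T ⋈[a=f] S)))) → 1
E2 stepwise |·|:
  T → 5
  S → 5
  (T ⋈[a=f] S) → 2
  R → 4
  ((T ⋈[a=f] S) ⋈[a=d] R) → 1
  π[d,w,x,c,a,u,f,z](((T ⋈[a=f] S) ⋈[a=d] R)) → 1
  ρ[v/z](π[d,w,x,c,a,u,f,z](((T ⋈[a=f] S) ⋈[a=d] R))) → 1
  ρ[b/f](ρ[v/z](π[d,w,x,c,a,u,f,z](((T ⋈[a=f] S) ⋈[a=d] R)))) → 1

E1 and E2 produce the same multiset:
d | w | x | c | a | u | b | v
4 | q | q | 5 | 4 | t | 4 | q

yes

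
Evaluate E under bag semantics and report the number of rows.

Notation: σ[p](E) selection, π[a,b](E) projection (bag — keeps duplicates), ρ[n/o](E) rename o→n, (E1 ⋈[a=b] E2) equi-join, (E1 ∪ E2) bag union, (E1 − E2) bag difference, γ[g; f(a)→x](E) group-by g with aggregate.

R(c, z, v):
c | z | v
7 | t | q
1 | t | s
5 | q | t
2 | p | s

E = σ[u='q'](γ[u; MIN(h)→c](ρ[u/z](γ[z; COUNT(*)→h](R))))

Subexpression sizes:
  R → 4
  γ[z; COUNT(*)→h](R) → 3
  ρ[u/z](γ[z; COUNT(*)→h](R)) → 3
  γ[u; MIN(h)→c](ρ[u/z](γ[z; COUNT(*)→h](R))) → 3
  σ[u='q'](γ[u; MIN(h)→c](ρ[u/z](γ[z; COUNT(*)→h](R)))) → 1

|E| = 1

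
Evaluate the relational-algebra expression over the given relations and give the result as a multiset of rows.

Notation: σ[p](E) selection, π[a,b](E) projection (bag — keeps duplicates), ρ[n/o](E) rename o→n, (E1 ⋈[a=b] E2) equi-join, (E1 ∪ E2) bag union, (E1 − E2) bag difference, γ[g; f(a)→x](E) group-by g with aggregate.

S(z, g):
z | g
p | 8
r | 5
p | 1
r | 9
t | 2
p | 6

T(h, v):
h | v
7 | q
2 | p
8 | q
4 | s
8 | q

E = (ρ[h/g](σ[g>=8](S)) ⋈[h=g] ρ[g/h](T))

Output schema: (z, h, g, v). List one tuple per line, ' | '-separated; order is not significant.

Row counts bottom-up:
  S → 6
  σ[g>=8](S) → 2
  ρ[h/g](σ[g>=8](S)) → 2
  T → 5
  ρ[g/h](T) → 5
  (ρ[h/g](σ[g>=8](S)) ⋈[h=g] ρ[g/h](T)) → 2

== RESULT ==
z | h | g | v
p | 8 | 8 | q
p | 8 | 8 | q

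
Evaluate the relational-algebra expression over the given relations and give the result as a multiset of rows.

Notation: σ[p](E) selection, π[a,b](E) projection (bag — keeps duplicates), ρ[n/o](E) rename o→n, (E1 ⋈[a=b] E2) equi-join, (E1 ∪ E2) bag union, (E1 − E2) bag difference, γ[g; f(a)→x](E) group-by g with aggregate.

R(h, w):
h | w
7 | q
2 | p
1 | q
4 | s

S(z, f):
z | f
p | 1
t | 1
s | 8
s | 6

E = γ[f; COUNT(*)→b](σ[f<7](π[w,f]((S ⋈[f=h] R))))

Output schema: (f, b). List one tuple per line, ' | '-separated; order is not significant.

Subexpression sizes:
  S → 4
  R → 4
  (S ⋈[f=h] R) → 2
  π[w,f]((S ⋈[f=h] R)) → 2
  σ[f<7](π[w,f]((S ⋈[f=h] R))) → 2
  γ[f; COUNT(*)→b](σ[f<7](π[w,f]((S ⋈[f=h] R)))) → 1

== RESULT ==
f | b
1 | 2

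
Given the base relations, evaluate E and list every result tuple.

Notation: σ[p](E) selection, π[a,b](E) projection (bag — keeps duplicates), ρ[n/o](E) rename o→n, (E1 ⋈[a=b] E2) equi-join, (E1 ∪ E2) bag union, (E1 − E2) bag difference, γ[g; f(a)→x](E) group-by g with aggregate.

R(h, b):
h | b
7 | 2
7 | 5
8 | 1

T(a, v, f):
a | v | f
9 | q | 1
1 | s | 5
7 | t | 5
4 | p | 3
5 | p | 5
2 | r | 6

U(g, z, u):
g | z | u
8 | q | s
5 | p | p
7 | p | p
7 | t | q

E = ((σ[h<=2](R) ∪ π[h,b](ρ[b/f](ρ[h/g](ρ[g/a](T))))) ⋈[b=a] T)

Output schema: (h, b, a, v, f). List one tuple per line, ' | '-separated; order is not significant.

Per-node cardinality:
  R → 3
  σ[h<=2](R) → 0
  T → 6
  ρ[g/a](T) → 6
  ρ[h/g](ρ[g/a](T)) → 6
  ρ[b/f](ρ[h/g](ρ[g/a](T))) → 6
  π[h,b](ρ[b/f](ρ[h/g](ρ[g/a](T)))) → 6
  (σ[h<=2](R) ∪ π[h,b](ρ[b/f](ρ[h/g](ρ[g/a](T))))) → 6
  T → 6
  ((σ[h<=2](R) ∪ π[h,b](ρ[b/f](ρ[h/g](ρ[g/a](T))))) ⋈[b=a] T) → 4

== RESULT ==
h | b | a | v | f
1 | 5 | 5 | p | 5
5 | 5 | 5 | p | 5
7 | 5 | 5 | p | 5
9 | 1 | 1 | s | 5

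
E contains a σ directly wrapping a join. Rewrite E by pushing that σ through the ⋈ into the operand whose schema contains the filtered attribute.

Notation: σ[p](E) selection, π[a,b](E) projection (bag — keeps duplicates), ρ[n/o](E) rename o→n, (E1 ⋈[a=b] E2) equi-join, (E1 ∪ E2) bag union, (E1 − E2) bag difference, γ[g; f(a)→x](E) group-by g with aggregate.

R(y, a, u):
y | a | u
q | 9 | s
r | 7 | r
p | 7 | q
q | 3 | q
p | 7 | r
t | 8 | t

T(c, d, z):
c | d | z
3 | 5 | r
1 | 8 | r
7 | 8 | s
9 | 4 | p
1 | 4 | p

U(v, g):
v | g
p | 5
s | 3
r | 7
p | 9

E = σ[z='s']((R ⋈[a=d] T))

σ filters on z, owned by the right side.
E' = (R ⋈[a=d] σ[z='s'](T))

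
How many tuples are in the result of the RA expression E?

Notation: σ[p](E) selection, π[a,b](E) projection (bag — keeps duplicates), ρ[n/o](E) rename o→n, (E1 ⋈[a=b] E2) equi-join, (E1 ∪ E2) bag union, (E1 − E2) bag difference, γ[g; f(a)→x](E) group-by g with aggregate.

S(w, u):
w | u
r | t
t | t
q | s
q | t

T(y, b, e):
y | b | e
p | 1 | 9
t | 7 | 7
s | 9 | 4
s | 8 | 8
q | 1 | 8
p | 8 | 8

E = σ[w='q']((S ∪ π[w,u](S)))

Subexpression sizes:
  S → 4
  S → 4
  π[w,u](S) → 4
  (S ∪ π[w,u](S)) → 8
  σ[w='q']((S ∪ π[w,u](S))) → 4

|E| = 4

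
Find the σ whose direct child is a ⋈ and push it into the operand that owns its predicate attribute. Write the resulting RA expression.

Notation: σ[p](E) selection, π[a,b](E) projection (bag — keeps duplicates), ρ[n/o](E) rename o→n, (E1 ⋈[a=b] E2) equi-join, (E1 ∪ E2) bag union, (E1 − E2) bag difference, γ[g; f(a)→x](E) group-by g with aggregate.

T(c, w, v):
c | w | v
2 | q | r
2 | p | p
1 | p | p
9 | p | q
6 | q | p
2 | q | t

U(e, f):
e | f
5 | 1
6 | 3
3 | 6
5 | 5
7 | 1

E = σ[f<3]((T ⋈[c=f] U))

σ filters on f, owned by the right side.
E' = (T ⋈[c=f] σ[f<3](U))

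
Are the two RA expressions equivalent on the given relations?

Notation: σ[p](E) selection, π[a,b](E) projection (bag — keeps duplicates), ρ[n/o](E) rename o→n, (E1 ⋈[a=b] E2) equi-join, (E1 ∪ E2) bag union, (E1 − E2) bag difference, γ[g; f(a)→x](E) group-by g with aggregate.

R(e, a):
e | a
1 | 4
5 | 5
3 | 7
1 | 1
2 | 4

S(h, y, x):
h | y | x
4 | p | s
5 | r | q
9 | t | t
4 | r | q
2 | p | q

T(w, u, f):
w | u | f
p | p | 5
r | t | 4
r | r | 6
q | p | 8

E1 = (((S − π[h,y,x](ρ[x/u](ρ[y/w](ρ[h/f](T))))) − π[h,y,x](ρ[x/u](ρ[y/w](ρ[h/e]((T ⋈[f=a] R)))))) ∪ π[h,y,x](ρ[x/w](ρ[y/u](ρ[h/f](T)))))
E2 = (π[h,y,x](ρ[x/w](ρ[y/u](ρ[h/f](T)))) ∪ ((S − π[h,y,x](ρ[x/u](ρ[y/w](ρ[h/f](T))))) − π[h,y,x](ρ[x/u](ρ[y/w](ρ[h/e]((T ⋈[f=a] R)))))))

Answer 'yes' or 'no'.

E1 row counts bottom-up:
  S → 5
  T → 4
  ρ[h/f](T) → 4
  ρ[y/w](ρ[h/f](T)) → 4
  ρ[x/u](ρ[y/w](ρ[h/f](T))) → 4
  π[h,y,x](ρ[x/u](ρ[y/w](ρ[h/f](T)))) → 4
  (S − π[h,y,x](ρ[x/u](ρ[y/w](ρ[h/f](T))))) → 5
  T → 4
  R → 5
  (T ⋈[f=a] R) → 3
  ρ[h/e]((T ⋈[f=a] R)) → 3
  ρ[y/w](ρ[h/e]((T ⋈[f=a] R))) → 3
  ρ[x/u](ρ[y/w](ρ[h/e]((T ⋈[f=a] R)))) → 3
  π[h,y,x](ρ[x/u](ρ[y/w](ρ[h/e]((T ⋈[f=a] R))))) → 3
  ((S − π[h,y,x](ρ[x/u](ρ[y/w](ρ[h/f](T))))) − π[h,y,x](ρ[x/u](ρ[y/w](ρ[h/e]((T ⋈[f=a] R)))))) → 5
  T → 4
  ρ[h/f](T) → 4
  ρ[y/u](ρ[h/f](T)) → 4
  ρ[x/w](ρ[y/u](ρ[h/f](T))) → 4
  π[h,y,x](ρ[x/w](ρ[y/u](ρ[h/f](T)))) → 4
  (((S − π[h,y,x](ρ[x/u](ρ[y/w](ρ[h/f](T))))) − π[h,y,x](ρ[x/u](ρ[y/w](ρ[h/e]((T ⋈[f=a] R)))))) ∪ π[h,y,x](ρ[x/w](ρ[y/u](ρ[h/f](T))))) → 9
E2 row counts bottom-up:
  T → 4
  ρ[h/f](T) → 4
  ρ[y/u](ρ[h/f](T)) → 4
  ρ[x/w](ρ[y/u](ρ[h/f](T))) → 4
  π[h,y,x](ρ[x/w](ρ[y/u](ρ[h/f](T)))) → 4
  S → 5
  T → 4
  ρ[h/f](T) → 4
  ρ[y/w](ρ[h/f](T)) → 4
  ρ[x/u](ρ[y/w](ρ[h/f](T))) → 4
  π[h,y,x](ρ[x/u](ρ[y/w](ρ[h/f](T)))) → 4
  (S − π[h,y,x](ρ[x/u](ρ[y/w](ρ[h/f](T))))) → 5
  T → 4
  R → 5
  (T ⋈[f=a] R) → 3
  ρ[h/e]((T ⋈[f=a] R)) → 3
  ρ[y/w](ρ[h/e]((T ⋈[f=a] R))) → 3
  ρ[x/u](ρ[y/w](ρ[h/e]((T ⋈[f=a] R)))) → 3
  π[h,y,x](ρ[x/u](ρ[y/w](ρ[h/e]((T ⋈[f=a] R))))) → 3
  ((S − π[h,y,x](ρ[x/u](ρ[y/w](ρ[h/f](T))))) − π[h,y,x](ρ[x/u](ρ[y/w](ρ[h/e]((T ⋈[f=a] R)))))) → 5
  (π[h,y,x](ρ[x/w](ρ[y/u](ρ[h/f](T)))) ∪ ((S − π[h,y,x](ρ[x/u](ρ[y/w](ρ[h/f](T))))) − π[h,y,x](ρ[x/u](ρ[y/w](ρ[h/e]((T ⋈[f=a] R))))))) → 9

E1 and E2 produce the same multiset:
h | y | x
2 | p | q
4 | p | s
4 | r | q
4 | t | r
5 | p | p
5 | r | q
6 | r | r
8 | p | q
9 | t | t

yes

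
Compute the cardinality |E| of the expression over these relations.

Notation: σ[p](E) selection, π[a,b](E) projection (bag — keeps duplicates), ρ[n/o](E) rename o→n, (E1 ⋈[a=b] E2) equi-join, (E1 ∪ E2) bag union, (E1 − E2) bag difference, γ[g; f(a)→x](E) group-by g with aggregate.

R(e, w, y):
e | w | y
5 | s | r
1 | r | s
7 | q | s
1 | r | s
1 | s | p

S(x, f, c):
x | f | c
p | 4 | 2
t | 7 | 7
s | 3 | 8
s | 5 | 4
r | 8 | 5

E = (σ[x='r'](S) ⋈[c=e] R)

Per-node cardinality:
  S → 5
  σ[x='r'](S) → 1
  R → 5
  (σ[x='r'](S) ⋈[c=e] R) → 1

|E| = 1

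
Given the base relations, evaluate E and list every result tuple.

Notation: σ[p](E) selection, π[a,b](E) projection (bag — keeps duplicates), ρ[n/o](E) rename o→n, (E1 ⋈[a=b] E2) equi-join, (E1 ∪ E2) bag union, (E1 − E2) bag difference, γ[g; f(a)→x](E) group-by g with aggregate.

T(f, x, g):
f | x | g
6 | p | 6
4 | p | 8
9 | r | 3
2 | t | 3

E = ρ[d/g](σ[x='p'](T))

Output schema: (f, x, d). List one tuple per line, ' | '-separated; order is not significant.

Per-node cardinality:
  T → 4
  σ[x='p'](T) → 2
  ρ[d/g](σ[x='p'](T)) → 2

== RESULT ==
f | x | d
4 | p | 8
6 | p | 6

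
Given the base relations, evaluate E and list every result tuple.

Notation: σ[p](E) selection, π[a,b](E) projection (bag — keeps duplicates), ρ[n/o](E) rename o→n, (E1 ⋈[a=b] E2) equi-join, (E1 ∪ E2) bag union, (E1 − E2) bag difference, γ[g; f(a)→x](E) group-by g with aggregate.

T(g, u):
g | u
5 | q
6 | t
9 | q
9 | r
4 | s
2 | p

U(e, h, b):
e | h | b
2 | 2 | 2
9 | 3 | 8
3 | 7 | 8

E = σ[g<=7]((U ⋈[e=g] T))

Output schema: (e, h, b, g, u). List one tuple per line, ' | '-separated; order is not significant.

Stepwise |·|:
  U → 3
  T → 6
  (U ⋈[e=g] T) → 3
  σ[g<=7]((U ⋈[e=g] T)) → 1

== RESULT ==
e | h | b | g | u
2 | 2 | 2 | 2 | p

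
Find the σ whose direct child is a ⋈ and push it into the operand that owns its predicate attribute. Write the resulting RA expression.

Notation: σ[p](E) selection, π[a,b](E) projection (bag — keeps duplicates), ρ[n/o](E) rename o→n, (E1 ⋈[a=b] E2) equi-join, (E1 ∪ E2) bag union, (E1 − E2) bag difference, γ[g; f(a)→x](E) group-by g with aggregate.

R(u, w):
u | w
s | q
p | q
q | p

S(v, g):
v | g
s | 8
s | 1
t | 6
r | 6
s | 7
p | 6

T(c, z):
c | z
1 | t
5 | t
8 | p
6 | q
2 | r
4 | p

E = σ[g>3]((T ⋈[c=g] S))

σ filters on g, owned by the right side.
E' = (T ⋈[c=g] σ[g>3](S))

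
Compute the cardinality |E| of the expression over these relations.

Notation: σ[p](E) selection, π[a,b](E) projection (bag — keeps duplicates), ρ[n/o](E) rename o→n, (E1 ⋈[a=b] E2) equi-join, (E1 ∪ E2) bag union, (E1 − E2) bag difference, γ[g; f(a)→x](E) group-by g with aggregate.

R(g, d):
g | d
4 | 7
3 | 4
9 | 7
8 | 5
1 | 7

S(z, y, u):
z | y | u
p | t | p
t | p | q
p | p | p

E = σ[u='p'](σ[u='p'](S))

Per-node cardinality:
  S → 3
  σ[u='p'](S) → 2
  σ[u='p'](σ[u='p'](S)) → 2

|E| = 2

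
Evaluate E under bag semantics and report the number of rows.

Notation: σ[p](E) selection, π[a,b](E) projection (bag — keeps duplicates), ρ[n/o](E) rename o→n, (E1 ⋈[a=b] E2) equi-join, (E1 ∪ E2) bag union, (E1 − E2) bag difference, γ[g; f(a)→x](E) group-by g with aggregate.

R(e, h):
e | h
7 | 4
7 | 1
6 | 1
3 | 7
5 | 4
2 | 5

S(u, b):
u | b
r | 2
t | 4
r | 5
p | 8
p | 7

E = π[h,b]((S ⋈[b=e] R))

Per-node cardinality:
  S → 5
  R → 6
  (S ⋈[b=e] R) → 4
  π[h,b]((S ⋈[b=e] R)) → 4

|E| = 4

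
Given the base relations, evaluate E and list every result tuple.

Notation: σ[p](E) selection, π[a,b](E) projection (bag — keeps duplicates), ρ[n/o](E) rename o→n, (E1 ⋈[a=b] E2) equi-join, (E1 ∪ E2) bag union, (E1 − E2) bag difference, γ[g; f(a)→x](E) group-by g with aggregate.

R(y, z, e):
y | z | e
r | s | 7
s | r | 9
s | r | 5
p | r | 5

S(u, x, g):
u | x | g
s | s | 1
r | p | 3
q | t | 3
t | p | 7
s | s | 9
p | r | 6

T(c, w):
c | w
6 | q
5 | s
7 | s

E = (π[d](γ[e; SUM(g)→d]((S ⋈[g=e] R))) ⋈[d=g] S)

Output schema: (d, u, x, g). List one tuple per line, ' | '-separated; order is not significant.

Stepwise |·|:
  S → 6
  R → 4
  (S ⋈[g=e] R) → 2
  γ[e; SUM(g)→d]((S ⋈[g=e] R)) → 2
  π[d](γ[e; SUM(g)→d]((S ⋈[g=e] R))) → 2
  S → 6
  (π[d](γ[e; SUM(g)→d]((S ⋈[g=e] R))) ⋈[d=g] S) → 2

== RESULT ==
d | u | x | g
7 | t | p | 7
9 | s | s | 9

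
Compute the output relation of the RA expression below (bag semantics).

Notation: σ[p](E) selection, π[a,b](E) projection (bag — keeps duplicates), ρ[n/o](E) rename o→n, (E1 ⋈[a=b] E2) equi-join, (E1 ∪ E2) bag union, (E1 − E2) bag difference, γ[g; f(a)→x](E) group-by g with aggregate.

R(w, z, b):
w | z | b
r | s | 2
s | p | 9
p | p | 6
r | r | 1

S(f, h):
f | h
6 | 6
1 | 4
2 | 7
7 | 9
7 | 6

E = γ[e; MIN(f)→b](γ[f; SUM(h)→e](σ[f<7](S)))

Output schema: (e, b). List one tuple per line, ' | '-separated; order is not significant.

Row counts bottom-up:
  S → 5
  σ[f<7](S) → 3
  γ[f; SUM(h)→e](σ[f<7](S)) → 3
  γ[e; MIN(f)→b](γ[f; SUM(h)→e](σ[f<7](S))) → 3

== RESULT ==
e | b
4 | 1
6 | 6
7 | 2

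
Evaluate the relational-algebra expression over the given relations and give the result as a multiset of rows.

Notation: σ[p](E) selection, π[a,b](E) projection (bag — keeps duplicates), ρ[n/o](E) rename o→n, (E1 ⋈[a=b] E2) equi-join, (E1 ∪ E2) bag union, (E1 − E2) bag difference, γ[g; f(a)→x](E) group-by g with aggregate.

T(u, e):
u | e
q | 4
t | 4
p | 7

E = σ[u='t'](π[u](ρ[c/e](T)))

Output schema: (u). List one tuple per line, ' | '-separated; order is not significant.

Row counts bottom-up:
  T → 3
  ρ[c/e](T) → 3
  π[u](ρ[c/e](T)) → 3
  σ[u='t'](π[u](ρ[c/e](T))) → 1

== RESULT ==
u
t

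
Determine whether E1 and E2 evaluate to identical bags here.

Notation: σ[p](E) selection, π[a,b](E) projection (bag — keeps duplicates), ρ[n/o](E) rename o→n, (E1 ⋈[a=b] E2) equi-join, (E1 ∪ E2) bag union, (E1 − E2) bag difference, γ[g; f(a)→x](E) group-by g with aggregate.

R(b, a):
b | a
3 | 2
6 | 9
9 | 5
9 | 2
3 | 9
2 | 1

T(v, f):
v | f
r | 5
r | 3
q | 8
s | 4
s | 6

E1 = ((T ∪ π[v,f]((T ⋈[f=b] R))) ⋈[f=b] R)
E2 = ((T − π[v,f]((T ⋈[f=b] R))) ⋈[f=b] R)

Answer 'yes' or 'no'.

E1 row counts bottom-up:
  T → 5
  T → 5
  R → 6
  (T ⋈[f=b] R) → 3
  π[v,f]((T ⋈[f=b] R)) → 3
  (T ∪ π[v,f]((T ⋈[f=b] R))) → 8
  R → 6
  ((T ∪ π[v,f]((T ⋈[f=b] R))) ⋈[f=b] R) → 8
E2 row counts bottom-up:
  T → 5
  T → 5
  R → 6
  (T ⋈[f=b] R) → 3
  π[v,f]((T ⋈[f=b] R)) → 3
  (T − π[v,f]((T ⋈[f=b] R))) → 3
  R → 6
  ((T − π[v,f]((T ⋈[f=b] R))) ⋈[f=b] R) → 0

E1 result:
v | f | b | a
r | 3 | 3 | 2
r | 3 | 3 | 2
r | 3 | 3 | 2
r | 3 | 3 | 9
r | 3 | 3 | 9
r | 3 | 3 | 9
s | 6 | 6 | 9
s | 6 | 6 | 9
E2 result:
v | f | b | a
(0 rows)
Witness: ('r', 3, 3, 9) appears 3× in E1 but 0× in E2.

no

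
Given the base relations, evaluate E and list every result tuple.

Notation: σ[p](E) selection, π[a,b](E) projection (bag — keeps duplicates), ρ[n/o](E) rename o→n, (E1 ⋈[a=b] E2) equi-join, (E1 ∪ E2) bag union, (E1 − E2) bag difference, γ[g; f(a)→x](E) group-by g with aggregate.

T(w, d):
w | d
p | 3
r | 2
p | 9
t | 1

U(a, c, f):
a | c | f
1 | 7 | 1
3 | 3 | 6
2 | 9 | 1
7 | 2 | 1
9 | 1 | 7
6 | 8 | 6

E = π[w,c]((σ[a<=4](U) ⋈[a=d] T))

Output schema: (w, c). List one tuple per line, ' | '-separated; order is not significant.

Per-node cardinality:
  U → 6
  σ[a<=4](U) → 3
  T → 4
  (σ[a<=4](U) ⋈[a=d] T) → 3
  π[w,c]((σ[a<=4](U) ⋈[a=d] T)) → 3

== RESULT ==
w | c
p | 3
r | 9
t | 7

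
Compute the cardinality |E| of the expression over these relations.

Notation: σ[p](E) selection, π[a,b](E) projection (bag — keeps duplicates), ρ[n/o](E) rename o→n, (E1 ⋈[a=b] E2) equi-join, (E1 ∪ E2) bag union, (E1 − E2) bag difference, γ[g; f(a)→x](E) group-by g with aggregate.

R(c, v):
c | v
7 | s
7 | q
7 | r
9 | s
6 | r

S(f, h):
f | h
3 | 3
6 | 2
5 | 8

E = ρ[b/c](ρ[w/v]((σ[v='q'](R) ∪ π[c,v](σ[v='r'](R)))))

Per-node cardinality:
  R → 5
  σ[v='q'](R) → 1
  R → 5
  σ[v='r'](R) → 2
  π[c,v](σ[v='r'](R)) → 2
  (σ[v='q'](R) ∪ π[c,v](σ[v='r'](R))) → 3
  ρ[w/v]((σ[v='q'](R) ∪ π[c,v](σ[v='r'](R)))) → 3
  ρ[b/c](ρ[w/v]((σ[v='q'](R) ∪ π[c,v](σ[v='r'](R))))) → 3

|E| = 3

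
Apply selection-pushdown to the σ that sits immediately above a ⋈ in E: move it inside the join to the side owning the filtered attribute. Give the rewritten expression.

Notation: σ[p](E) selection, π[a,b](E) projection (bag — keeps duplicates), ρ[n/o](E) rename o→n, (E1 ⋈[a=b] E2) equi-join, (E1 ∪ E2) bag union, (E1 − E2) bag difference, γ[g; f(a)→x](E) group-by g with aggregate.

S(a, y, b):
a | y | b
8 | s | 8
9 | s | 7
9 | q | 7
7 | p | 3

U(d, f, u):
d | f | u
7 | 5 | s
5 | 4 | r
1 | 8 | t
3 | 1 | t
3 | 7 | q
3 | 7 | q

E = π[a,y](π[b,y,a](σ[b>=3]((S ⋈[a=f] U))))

σ filters on b, owned by the left side.
E' = π[a,y](π[b,y,a]((σ[b>=3](S) ⋈[a=f] U)))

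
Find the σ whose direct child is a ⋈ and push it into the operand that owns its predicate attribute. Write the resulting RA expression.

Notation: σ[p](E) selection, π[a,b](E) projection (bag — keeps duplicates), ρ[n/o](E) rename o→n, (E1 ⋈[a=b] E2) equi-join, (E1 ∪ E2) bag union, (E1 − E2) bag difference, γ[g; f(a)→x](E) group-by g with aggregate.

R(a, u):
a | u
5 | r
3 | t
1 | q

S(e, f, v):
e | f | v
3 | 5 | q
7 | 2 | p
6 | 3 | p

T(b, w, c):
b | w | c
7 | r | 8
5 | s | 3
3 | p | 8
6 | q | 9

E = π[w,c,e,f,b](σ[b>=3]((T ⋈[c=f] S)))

σ filters on b, owned by the left side.
E' = π[w,c,e,f,b]((σ[b>=3](T) ⋈[c=f] S))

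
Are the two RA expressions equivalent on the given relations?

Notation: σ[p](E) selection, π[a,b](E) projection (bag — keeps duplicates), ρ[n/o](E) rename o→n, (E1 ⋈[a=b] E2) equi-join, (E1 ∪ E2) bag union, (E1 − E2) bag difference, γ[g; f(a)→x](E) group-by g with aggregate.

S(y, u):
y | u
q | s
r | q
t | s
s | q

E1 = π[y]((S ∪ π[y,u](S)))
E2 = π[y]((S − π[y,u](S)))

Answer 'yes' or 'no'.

E1 per-node cardinality:
  S → 4
  S → 4
  π[y,u](S) → 4
  (S ∪ π[y,u](S)) → 8
  π[y]((S ∪ π[y,u](S))) → 8
E2 per-node cardinality:
  S → 4
  S → 4
  π[y,u](S) → 4
  (S − π[y,u](S)) → 0
  π[y]((S − π[y,u](S))) → 0

E1 result:
y
q
q
r
r
s
s
t
t
E2 result:
y
(0 rows)
Witness: ('t',) appears 2× in E1 but 0× in E2.

no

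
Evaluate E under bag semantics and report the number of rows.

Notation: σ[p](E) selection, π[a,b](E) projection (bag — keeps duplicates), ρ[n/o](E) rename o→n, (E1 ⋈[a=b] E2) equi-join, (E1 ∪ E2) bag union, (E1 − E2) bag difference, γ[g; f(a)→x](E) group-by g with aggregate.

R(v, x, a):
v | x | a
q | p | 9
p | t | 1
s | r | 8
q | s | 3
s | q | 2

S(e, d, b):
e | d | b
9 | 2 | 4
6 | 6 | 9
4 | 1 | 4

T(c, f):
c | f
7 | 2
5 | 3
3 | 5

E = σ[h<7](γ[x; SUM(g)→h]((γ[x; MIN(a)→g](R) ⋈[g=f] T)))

Subexpression sizes:
  R → 5
  γ[x; MIN(a)→g](R) → 5
  T → 3
  (γ[x; MIN(a)→g](R) ⋈[g=f] T) → 2
  γ[x; SUM(g)→h]((γ[x; MIN(a)→g](R) ⋈[g=f] T)) → 2
  σ[h<7](γ[x; SUM(g)→h]((γ[x; MIN(a)→g](R) ⋈[g=f] T))) → 2

|E| = 2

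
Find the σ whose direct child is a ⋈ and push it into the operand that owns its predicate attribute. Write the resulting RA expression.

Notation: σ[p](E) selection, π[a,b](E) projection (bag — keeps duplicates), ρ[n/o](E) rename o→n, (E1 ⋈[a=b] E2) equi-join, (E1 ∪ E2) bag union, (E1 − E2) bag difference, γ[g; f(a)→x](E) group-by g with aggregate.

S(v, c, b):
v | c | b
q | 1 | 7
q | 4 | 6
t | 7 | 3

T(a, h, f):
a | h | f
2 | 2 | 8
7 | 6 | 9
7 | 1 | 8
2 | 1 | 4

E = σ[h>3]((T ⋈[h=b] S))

σ filters on h, owned by the left side.
E' = (σ[h>3](T) ⋈[h=b] S)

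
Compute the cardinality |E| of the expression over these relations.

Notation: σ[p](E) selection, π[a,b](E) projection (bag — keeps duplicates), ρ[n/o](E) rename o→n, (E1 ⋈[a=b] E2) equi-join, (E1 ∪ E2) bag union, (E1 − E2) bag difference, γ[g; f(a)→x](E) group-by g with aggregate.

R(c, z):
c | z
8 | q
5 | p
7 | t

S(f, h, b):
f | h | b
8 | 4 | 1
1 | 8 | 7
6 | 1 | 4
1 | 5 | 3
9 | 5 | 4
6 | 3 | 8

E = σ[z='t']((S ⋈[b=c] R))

Row counts bottom-up:
  S → 6
  R → 3
  (S ⋈[b=c] R) → 2
  σ[z='t']((S ⋈[b=c] R)) → 1

|E| = 1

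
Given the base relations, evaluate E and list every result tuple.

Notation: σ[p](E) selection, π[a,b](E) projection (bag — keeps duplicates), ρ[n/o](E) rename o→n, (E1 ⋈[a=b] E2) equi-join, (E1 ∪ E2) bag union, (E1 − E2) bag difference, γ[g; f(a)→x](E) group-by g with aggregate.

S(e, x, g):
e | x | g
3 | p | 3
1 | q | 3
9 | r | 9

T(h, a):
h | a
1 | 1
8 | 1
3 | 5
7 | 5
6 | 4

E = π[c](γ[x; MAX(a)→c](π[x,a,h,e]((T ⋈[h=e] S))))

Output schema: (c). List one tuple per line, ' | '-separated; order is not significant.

Row counts bottom-up:
  T → 5
  S → 3
  (T ⋈[h=e] S) → 2
  π[x,a,h,e]((T ⋈[h=e] S)) → 2
  γ[x; MAX(a)→c](π[x,a,h,e]((T ⋈[h=e] S))) → 2
  π[c](γ[x; MAX(a)→c](π[x,a,h,e]((T ⋈[h=e] S)))) → 2

== RESULT ==
c
1
5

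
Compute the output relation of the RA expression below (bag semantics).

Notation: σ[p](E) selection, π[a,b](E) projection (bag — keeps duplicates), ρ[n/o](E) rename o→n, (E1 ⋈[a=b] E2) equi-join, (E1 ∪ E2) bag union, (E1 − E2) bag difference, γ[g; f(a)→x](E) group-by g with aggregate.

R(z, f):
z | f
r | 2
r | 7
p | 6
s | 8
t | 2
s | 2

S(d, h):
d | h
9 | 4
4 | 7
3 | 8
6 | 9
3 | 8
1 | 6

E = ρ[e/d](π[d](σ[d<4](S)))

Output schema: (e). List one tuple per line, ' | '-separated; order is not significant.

Per-node cardinality:
  S → 6
  σ[d<4](S) → 3
  π[d](σ[d<4](S)) → 3
  ρ[e/d](π[d](σ[d<4](S))) → 3

== RESULT ==
e
1
3
3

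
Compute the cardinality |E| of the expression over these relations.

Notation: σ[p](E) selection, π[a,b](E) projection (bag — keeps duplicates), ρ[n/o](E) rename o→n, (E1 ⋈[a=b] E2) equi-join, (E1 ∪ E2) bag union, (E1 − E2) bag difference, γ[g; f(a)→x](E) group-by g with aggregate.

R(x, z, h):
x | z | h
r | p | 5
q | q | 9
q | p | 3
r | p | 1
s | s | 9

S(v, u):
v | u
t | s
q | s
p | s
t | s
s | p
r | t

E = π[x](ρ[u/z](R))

Row counts bottom-up:
  R → 5
  ρ[u/z](R) → 5
  π[x](ρ[u/z](R)) → 5

|E| = 5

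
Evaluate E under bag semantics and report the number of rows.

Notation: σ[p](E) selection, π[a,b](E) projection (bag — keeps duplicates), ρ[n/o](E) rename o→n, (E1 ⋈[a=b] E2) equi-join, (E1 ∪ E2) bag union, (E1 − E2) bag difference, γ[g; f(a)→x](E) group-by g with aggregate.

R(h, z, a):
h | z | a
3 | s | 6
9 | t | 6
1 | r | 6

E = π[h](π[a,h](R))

Per-node cardinality:
  R → 3
  π[a,h](R) → 3
  π[h](π[a,h](R)) → 3

|E| = 3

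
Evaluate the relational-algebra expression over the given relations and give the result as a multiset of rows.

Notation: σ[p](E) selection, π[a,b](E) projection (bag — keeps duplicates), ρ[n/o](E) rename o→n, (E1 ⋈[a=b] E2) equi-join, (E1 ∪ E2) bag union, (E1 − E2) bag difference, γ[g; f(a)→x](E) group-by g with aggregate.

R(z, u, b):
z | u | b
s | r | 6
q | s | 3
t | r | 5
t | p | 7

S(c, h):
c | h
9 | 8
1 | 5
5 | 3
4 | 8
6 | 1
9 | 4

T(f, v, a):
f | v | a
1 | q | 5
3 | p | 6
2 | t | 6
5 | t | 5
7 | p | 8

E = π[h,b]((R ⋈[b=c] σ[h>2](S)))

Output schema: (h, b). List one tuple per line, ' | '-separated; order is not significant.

Subexpression sizes:
  R → 4
  S → 6
  σ[h>2](S) → 5
  (R ⋈[b=c] σ[h>2](S)) → 1
  π[h,b]((R ⋈[b=c] σ[h>2](S))) → 1

== RESULT ==
h | b
3 | 5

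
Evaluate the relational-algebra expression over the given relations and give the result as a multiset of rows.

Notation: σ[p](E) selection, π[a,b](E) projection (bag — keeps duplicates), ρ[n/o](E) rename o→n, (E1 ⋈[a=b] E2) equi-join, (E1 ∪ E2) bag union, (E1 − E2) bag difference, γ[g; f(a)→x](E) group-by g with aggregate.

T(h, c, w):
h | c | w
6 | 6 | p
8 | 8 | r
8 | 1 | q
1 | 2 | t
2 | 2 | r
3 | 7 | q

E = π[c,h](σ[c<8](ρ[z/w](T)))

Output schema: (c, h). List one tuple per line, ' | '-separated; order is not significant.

Subexpression sizes:
  T → 6
  ρ[z/w](T) → 6
  σ[c<8](ρ[z/w](T)) → 5
  π[c,h](σ[c<8](ρ[z/w](T))) → 5

== RESULT ==
c | h
1 | 8
2 | 1
2 | 2
6 | 6
7 | 3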